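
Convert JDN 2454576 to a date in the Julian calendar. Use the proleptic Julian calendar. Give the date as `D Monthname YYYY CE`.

JDN 2454576 is 19 April 2008 in the Gregorian calendar.
In the Julian calendar that day is 6 April 2008 CE.

6 April 2008 CE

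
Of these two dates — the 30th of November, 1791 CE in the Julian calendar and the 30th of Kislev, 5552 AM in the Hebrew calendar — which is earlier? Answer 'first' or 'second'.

first

The two dates have Julian Day Numbers 2375554 and 2375569 respectively.
Since 2375554 < 2375569, the first date comes first.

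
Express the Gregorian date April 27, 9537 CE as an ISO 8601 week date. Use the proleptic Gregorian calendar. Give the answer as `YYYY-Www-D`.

The weekday is Tuesday (ISO weekday 2).
That Tuesday belongs to ISO week 17 of ISO year 9537.

9537-W17-2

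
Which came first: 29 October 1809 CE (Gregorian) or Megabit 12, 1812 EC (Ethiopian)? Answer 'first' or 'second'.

first

Converting both to JDN: 2382085 vs 2385880; the smaller is the first.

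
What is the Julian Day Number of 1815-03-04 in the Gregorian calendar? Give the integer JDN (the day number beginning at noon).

JDN 2400001 is 17 November 1858 CE (Gregorian), MJD 0; the target day is −15964 days from there, so JDN = 2384037.

2384037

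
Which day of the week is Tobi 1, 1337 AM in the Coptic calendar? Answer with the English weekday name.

Wednesday

In the Gregorian calendar this is 6 January 1621 (JDN 2313124).
Since JDN mod 7 = 2 (0 = Monday), the day is Wednesday.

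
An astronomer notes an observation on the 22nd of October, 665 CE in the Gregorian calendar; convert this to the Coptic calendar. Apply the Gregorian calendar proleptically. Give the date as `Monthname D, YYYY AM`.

Both dates share Julian Day Number 1964241; in the Coptic calendar that is 22 Paopi 382 AM.

Paopi 22, 382 AM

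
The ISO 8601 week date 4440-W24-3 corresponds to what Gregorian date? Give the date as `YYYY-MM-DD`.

ISO week 1 of 4440 is the week containing the first Thursday of 4440.
Week 24, day 3 (Wednesday) lands on 4440-06-13.

4440-06-13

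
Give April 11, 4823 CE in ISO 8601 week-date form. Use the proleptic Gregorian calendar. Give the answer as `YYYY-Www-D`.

4823-W15-2

The weekday is Tuesday (ISO weekday 2).
That Tuesday belongs to ISO week 15 of ISO year 4823.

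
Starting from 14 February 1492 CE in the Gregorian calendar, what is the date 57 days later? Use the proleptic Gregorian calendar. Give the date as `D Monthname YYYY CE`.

The starting date is JDN 2266046; 2266046 + 57 = 2266103.
JDN 2266103 corresponds to 11 April 1492 CE.

11 April 1492 CE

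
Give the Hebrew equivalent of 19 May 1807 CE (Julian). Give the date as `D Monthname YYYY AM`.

The source date corresponds to 31 May 1807 in the Gregorian calendar (JDN 2381203).
That day falls on 23 Iyar 5567 AM in the Hebrew calendar.

23 Iyar 5567 AM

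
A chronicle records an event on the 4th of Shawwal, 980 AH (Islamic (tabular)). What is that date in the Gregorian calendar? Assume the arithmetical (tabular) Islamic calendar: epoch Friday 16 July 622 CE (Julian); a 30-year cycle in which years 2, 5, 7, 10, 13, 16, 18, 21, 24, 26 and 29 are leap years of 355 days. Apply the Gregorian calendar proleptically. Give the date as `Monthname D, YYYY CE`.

Julian Day Number of the source date = 2295634.
Converting JDN 2295634 to the Gregorian calendar gives 17 February 1573 CE.

February 17, 1573 CE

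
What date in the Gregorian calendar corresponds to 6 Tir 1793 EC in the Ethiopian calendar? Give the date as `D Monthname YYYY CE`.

13 January 1801 CE

Julian Day Number of the source date = 2378874.
Converting JDN 2378874 to the Gregorian calendar gives 13 January 1801 CE.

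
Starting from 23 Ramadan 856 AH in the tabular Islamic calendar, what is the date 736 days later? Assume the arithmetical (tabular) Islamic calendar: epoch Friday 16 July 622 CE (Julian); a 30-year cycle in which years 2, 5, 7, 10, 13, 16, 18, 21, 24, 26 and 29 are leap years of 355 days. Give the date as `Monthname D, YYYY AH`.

The starting date is JDN 2251681; 2251681 + 736 = 2252417.
JDN 2252417 corresponds to Shawwal 20, 858 AH.

Shawwal 20, 858 AH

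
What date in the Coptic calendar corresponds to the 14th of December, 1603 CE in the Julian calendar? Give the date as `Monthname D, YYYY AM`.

Julian Day Number of the source date = 2306901.
Converting JDN 2306901 to the Coptic calendar gives 17 Koiak 1320 AM.

Koiak 17, 1320 AM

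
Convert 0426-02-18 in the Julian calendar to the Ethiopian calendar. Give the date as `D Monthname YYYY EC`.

24 Yekatit 418 EC

Julian Day Number of the source date = 1876703.
Converting JDN 1876703 to the Ethiopian calendar gives 24 Yekatit 418 EC.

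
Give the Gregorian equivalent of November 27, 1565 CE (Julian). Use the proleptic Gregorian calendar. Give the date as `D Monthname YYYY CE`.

7 December 1565 CE

At this point the Julian calendar is 10 days behind the Gregorian.
27 November 1565 Julian + 10 days → 7 December 1565 Gregorian.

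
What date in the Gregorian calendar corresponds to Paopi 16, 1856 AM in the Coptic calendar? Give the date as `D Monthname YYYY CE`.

Julian Day Number of the source date = 2502614.
Converting JDN 2502614 to the Gregorian calendar gives 28 October 2139 CE.

28 October 2139 CE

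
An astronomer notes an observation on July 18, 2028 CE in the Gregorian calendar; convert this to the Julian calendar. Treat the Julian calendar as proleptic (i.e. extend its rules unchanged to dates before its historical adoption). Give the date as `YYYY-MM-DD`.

2028-07-05

At this point the Julian calendar is 13 days behind the Gregorian.
18 July 2028 Gregorian − 13 days → 5 July 2028 Julian.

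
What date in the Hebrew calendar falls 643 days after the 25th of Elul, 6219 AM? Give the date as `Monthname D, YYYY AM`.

Sivan 19, 6221 AM

JDN of the 25th of Elul, 6219 AM = 2619458.
2619458 + 643 = 2620101.
JDN 2620101 in the Hebrew calendar is Sivan 19, 6221 AM.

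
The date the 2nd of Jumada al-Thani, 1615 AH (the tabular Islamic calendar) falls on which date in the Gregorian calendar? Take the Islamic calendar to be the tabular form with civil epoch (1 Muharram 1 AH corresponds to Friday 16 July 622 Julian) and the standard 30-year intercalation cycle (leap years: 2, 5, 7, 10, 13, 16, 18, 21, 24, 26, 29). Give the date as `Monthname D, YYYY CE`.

Both dates share Julian Day Number 2520537; in the Gregorian calendar that is 22 November 2188 CE.

November 22, 2188 CE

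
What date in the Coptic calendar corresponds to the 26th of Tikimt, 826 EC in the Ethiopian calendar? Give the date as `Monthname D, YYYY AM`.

Paopi 26, 550 AM

The source date corresponds to 27 October 833 in the proleptic Gregorian calendar (JDN 2025607).
That day falls on 26 Paopi 550 AM in the Coptic calendar.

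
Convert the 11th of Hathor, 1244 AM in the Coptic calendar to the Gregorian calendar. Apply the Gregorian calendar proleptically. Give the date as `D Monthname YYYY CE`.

18 November 1527 CE

Julian Day Number of the source date = 2279106.
Converting JDN 2279106 to the Gregorian calendar gives 18 November 1527 CE.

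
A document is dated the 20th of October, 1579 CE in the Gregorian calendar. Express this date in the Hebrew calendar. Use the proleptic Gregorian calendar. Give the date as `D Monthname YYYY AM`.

Both dates share Julian Day Number 2298070; in the Hebrew calendar that is 20 Tishrei 5340 AM.

20 Tishrei 5340 AM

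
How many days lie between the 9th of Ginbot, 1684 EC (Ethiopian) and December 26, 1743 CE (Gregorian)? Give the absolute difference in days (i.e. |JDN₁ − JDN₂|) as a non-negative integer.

JDN of the first date = 2339185.
JDN of the second date = 2358037.
|2358037 − 2339185| = 18852.

18852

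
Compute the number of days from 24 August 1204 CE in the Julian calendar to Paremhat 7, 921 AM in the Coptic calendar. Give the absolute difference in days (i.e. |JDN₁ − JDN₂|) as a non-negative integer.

First date → JDN 2161055; second date → JDN 2161246.
The interval is |2161055 − 2161246| = 191 days.

191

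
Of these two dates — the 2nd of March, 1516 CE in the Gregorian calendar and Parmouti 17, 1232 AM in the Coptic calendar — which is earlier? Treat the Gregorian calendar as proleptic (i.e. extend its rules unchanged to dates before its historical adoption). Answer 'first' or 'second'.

first

The two dates have Julian Day Numbers 2274828 and 2274879 respectively.
Since 2274828 < 2274879, the first date comes first.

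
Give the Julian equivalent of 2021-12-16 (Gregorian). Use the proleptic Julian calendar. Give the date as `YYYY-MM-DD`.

At this point the Julian calendar is 13 days behind the Gregorian.
16 December 2021 Gregorian − 13 days → 3 December 2021 Julian.

2021-12-03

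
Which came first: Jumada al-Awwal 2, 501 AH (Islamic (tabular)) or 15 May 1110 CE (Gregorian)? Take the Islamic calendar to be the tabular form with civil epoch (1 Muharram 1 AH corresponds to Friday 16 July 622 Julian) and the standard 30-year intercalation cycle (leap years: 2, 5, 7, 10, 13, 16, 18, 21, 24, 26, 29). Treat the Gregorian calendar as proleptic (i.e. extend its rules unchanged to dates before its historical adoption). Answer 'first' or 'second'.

first

First date → JDN 2125742; second date → JDN 2126613.
JDN 2125742 < JDN 2126613, so the first date is earlier.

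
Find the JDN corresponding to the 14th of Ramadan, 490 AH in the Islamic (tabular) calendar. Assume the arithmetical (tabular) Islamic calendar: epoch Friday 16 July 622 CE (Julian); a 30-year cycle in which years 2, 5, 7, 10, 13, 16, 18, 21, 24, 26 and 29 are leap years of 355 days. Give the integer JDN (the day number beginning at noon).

Equivalently 31 August 1097 (proleptic Gregorian).
JDN 2400001 is 17 November 1858 CE (Gregorian), MJD 0; the target day is −278027 days from there, so JDN = 2121974.

2121974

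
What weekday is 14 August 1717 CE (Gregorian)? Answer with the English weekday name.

Saturday

2348407 ≡ 5 (mod 7); counting from Monday = 0 gives Saturday.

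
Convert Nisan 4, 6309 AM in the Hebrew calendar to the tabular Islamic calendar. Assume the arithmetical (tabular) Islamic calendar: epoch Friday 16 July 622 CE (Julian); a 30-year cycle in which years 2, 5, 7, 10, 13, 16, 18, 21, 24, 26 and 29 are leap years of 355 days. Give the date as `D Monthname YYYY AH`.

5 Dhu al-Qa'dah 1986 AH

The source date corresponds to 4 April 2549 in the Gregorian calendar (JDN 2652157).
That day falls on 5 Dhu al-Qa'dah 1986 AH in the tabular Islamic calendar.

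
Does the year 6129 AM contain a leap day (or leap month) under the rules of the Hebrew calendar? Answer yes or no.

yes

Hebrew year 6129 is year 11 of its 19-year Metonic cycle; leap years are at positions 3, 6, 8, 11, 14, 17, 19, so it is a leap year (13 months).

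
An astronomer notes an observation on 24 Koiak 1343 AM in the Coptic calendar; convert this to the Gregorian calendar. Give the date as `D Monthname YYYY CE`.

30 December 1626 CE

Both dates share Julian Day Number 2315308; in the Gregorian calendar that is 30 December 1626 CE.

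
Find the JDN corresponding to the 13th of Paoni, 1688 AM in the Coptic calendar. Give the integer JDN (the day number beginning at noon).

2441489

In the Gregorian calendar the same day is 20 June 1972.
JDN 2400001 is 17 November 1858 CE (Gregorian), MJD 0; the target day is +41488 days from there, so JDN = 2441489.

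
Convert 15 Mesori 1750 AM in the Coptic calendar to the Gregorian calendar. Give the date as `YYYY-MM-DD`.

2034-08-21

Both dates share Julian Day Number 2464196; in the Gregorian calendar that is 21 August 2034 CE.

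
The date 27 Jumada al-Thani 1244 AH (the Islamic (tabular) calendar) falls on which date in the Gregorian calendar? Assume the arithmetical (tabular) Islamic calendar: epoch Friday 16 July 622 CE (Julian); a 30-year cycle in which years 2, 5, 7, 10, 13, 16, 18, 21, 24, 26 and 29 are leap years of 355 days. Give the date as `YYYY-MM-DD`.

1829-01-04

Julian Day Number of the source date = 2389092.
Converting JDN 2389092 to the Gregorian calendar gives 4 January 1829 CE.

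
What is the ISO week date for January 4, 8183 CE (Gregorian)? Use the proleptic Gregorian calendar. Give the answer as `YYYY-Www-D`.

8183-W01-6

The weekday is Saturday (ISO weekday 6).
That Saturday belongs to ISO week 1 of ISO year 8183.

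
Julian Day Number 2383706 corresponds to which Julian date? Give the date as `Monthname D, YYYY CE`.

March 26, 1814 CE

JDN 2383706 is 7 April 1814 in the Gregorian calendar.
In the Julian calendar that day is March 26, 1814 CE.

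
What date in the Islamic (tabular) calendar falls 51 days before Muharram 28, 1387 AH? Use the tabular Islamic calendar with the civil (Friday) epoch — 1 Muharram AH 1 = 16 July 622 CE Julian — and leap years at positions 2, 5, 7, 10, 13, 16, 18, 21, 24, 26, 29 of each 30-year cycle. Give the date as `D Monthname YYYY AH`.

6 Dhu al-Hijjah 1386 AH

JDN of Muharram 28, 1387 AH = 2439619.
2439619 − 51 = 2439568.
JDN 2439568 in the tabular Islamic calendar is 6 Dhu al-Hijjah 1386 AH.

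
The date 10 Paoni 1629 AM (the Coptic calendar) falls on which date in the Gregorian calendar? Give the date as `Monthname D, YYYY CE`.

June 17, 1913 CE

Julian Day Number of the source date = 2419936.
Converting JDN 2419936 to the Gregorian calendar gives 17 June 1913 CE.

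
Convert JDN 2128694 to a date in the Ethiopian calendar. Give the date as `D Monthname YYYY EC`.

The proleptic Gregorian equivalent of JDN 2128694 is 25 January 1116.
In the Ethiopian calendar that day is 22 Tir 1108 EC.

22 Tir 1108 EC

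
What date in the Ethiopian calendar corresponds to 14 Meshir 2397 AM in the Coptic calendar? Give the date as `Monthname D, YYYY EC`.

The source date corresponds to 26 February 2681 in the Gregorian calendar (JDN 2700332).
That day falls on 14 Yekatit 2673 EC in the Ethiopian calendar.

Yekatit 14, 2673 EC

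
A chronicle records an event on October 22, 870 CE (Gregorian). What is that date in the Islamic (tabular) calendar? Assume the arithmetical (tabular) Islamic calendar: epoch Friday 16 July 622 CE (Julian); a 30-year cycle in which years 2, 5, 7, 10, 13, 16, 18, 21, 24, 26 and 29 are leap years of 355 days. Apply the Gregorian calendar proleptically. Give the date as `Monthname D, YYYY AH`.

Dhu al-Qa'dah 19, 256 AH

Both dates share Julian Day Number 2039116; in the tabular Islamic calendar that is 19 Dhu al-Qa'dah 256 AH.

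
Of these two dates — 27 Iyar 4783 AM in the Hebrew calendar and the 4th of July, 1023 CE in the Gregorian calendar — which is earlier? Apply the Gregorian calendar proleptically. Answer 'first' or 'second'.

first

First date → JDN 2094849; second date → JDN 2094887.
JDN 2094849 < JDN 2094887, so the first date is earlier.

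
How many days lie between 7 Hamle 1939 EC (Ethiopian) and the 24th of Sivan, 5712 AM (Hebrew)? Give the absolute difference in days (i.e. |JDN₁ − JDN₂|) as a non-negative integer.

1800

First date → JDN 2432381; second date → JDN 2434181.
The interval is |2432381 − 2434181| = 1800 days.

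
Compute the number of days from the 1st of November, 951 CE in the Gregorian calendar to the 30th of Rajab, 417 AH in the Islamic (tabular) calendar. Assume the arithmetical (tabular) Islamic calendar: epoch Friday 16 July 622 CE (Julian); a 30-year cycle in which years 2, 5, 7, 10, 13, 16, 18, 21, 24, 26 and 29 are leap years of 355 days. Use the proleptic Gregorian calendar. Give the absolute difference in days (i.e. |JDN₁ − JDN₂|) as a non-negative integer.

JDN of the first date = 2068710.
JDN of the second date = 2096063.
|2096063 − 2068710| = 27353.

27353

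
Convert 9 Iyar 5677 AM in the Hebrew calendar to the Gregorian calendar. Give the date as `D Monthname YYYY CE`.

Both dates share Julian Day Number 2421350; in the Gregorian calendar that is 1 May 1917 CE.

1 May 1917 CE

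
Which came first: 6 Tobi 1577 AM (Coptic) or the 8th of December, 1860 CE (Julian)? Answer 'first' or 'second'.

second

Converting both to JDN: 2400789 vs 2400765; the smaller is the second.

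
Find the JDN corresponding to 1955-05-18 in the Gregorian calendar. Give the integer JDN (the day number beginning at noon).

2435246

JDN 2451545 is 1 January 2000 CE (Gregorian); the target day is −16299 days from there, so JDN = 2435246.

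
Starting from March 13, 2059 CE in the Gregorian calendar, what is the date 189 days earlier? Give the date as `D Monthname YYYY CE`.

The starting date is JDN 2473166; 2473166 − 189 = 2472977.
JDN 2472977 corresponds to 5 September 2058 CE.

5 September 2058 CE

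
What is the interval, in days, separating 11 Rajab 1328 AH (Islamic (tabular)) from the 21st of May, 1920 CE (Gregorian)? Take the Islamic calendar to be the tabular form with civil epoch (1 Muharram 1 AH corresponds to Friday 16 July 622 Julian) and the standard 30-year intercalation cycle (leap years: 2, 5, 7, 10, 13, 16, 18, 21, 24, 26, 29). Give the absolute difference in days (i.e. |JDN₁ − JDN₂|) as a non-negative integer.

First date → JDN 2418872; second date → JDN 2422466.
The interval is |2418872 − 2422466| = 3594 days.

3594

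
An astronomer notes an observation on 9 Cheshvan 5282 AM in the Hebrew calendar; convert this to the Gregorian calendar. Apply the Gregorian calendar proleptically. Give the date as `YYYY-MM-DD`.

1521-10-20

Julian Day Number of the source date = 2276886.
Converting JDN 2276886 to the Gregorian calendar gives 20 October 1521 CE.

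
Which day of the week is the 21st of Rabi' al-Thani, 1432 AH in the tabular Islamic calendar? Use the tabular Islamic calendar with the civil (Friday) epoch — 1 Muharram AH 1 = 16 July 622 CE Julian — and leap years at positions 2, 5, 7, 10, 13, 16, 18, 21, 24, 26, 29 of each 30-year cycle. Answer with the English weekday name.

This is JDN 2455648 (27 March 2011 Gregorian).
Since JDN mod 7 = 6 (0 = Monday), the day is Sunday.

Sunday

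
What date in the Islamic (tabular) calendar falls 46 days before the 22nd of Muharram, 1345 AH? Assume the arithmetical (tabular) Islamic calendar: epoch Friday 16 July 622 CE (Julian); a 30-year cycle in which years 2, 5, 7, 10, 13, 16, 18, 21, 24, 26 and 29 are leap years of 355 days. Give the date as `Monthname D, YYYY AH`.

Dhu al-Hijjah 6, 1344 AH

The starting date is JDN 2424730; 2424730 − 46 = 2424684.
JDN 2424684 corresponds to Dhu al-Hijjah 6, 1344 AH.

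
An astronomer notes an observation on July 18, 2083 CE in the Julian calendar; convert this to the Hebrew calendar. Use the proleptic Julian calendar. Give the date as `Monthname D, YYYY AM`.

Av 16, 5843 AM

Julian Day Number of the source date = 2482072.
Converting JDN 2482072 to the Hebrew calendar gives 16 Av 5843 AM.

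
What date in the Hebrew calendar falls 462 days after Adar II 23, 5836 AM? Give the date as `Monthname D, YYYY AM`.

Tammuz 12, 5837 AM

Counting 462 days forward from JDN 2479391 reaches JDN 2479853, which is Tammuz 12, 5837 AM.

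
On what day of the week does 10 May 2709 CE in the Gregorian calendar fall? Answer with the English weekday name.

Monday

Since JDN mod 7 = 0 (0 = Monday), the day is Monday.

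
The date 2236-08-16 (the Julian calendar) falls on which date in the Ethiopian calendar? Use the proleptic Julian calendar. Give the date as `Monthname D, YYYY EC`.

Both dates share Julian Day Number 2537985; in the Ethiopian calendar that is 23 Nehase 2228 EC.

Nehase 23, 2228 EC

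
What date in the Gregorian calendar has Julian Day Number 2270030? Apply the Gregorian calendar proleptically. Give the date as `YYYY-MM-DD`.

1503-01-12

Counting from JDN 2299161 = 15 Oct 1582 gives an offset of -29131 days.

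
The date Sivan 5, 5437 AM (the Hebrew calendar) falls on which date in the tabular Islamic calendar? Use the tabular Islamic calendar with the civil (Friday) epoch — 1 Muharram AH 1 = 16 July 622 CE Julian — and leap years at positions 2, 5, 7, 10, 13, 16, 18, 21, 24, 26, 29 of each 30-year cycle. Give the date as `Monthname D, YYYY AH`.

Both dates share Julian Day Number 2333728; in the tabular Islamic calendar that is 3 Rabi' al-Thani 1088 AH.

Rabi' al-Thani 3, 1088 AH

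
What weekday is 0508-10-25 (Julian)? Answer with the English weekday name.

Equivalently 27 October 508 Gregorian, JDN 1906903.
Since JDN mod 7 = 5 (0 = Monday), the day is Saturday.

Saturday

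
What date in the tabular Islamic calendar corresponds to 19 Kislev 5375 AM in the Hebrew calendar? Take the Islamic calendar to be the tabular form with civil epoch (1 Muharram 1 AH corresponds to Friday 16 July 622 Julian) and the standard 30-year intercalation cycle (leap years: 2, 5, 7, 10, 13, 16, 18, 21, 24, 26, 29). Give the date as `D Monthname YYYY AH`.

The source date corresponds to 21 November 1614 in the Gregorian calendar (JDN 2310886).
That day falls on 18 Shawwal 1023 AH in the tabular Islamic calendar.

18 Shawwal 1023 AH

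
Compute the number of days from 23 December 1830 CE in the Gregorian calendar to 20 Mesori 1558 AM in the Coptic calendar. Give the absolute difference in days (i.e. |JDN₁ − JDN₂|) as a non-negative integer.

JDN of the first date = 2389810.
JDN of the second date = 2394073.
|2394073 − 2389810| = 4263.

4263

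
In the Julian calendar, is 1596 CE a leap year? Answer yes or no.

1596 mod 4 = 0, so it is a leap year in the Julian calendar.

yes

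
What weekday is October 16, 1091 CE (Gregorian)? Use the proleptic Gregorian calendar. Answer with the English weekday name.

2119828 ≡ 4 (mod 7); counting from Monday = 0 gives Friday.

Friday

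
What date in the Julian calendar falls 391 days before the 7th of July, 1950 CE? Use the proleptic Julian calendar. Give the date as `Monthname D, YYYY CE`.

June 11, 1949 CE

Counting 391 days back from JDN 2433483 reaches JDN 2433092, which is June 11, 1949 CE.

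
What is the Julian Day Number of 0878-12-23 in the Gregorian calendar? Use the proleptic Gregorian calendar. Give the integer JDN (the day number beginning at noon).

JDN 2451545 is 1 January 2000 CE (Gregorian); the target day is −409445 days from there, so JDN = 2042100.

2042100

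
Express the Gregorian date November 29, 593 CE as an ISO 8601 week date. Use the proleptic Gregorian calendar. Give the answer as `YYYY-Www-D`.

0593-W48-5

The weekday is Friday (ISO weekday 5).
That Friday belongs to ISO week 48 of ISO year 593.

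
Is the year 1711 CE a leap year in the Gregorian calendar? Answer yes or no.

1711 is not divisible by 4, so it is a common year.

no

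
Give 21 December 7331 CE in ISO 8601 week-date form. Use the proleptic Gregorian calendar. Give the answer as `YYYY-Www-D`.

The weekday is Friday (ISO weekday 5).
That Friday belongs to ISO week 51 of ISO year 7331.

7331-W51-5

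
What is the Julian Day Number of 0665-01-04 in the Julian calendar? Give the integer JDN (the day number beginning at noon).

In the proleptic Gregorian calendar the same day is 7 January 665.
JDN 2299161 is 15 October 1582 CE (Gregorian); the target day is −335208 days from there, so JDN = 1963953.

1963953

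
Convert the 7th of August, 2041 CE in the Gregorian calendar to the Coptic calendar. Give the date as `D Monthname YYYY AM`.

1 Mesori 1757 AM

Julian Day Number of the source date = 2466739.
Converting JDN 2466739 to the Coptic calendar gives 1 Mesori 1757 AM.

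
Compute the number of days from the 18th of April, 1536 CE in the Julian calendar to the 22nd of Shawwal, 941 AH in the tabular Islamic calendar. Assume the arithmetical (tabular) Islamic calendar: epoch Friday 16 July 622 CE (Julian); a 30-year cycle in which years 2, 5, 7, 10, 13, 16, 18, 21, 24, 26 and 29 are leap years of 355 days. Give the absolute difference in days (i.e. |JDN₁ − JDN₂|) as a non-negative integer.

358

First date → JDN 2282190; second date → JDN 2281832.
The interval is |2282190 − 2281832| = 358 days.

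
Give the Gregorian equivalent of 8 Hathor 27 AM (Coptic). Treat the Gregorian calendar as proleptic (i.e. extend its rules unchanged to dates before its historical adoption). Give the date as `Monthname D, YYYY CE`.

November 5, 310 CE

Julian Day Number of the source date = 1834593.
Converting JDN 1834593 to the Gregorian calendar gives 5 November 310 CE.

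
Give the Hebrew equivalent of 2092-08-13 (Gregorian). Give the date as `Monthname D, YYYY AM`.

Both dates share Julian Day Number 2485373; in the Hebrew calendar that is 10 Av 5852 AM.

Av 10, 5852 AM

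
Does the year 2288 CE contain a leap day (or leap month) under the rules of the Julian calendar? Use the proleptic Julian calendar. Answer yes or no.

2288 mod 4 = 0, so it is a leap year in the Julian calendar.

yes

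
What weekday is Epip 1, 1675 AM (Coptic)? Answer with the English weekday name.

In the Gregorian calendar this is 8 July 1959 (JDN 2436758).
2436758 ≡ 2 (mod 7); counting from Monday = 0 gives Wednesday.

Wednesday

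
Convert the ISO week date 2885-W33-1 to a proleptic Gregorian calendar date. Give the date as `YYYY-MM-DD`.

2885-08-13

ISO week 1 of 2885 is the week containing the first Thursday of 2885.
Week 33, day 1 (Monday) lands on 2885-08-13.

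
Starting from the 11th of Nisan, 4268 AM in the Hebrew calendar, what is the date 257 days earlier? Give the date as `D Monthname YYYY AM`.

Counting 257 days back from JDN 1906692 reaches JDN 1906435, which is 18 Tammuz 4267 AM.

18 Tammuz 4267 AM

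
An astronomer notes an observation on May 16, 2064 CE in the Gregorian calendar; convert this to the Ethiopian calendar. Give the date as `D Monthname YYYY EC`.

8 Ginbot 2056 EC

Julian Day Number of the source date = 2475057.
Converting JDN 2475057 to the Ethiopian calendar gives 8 Ginbot 2056 EC.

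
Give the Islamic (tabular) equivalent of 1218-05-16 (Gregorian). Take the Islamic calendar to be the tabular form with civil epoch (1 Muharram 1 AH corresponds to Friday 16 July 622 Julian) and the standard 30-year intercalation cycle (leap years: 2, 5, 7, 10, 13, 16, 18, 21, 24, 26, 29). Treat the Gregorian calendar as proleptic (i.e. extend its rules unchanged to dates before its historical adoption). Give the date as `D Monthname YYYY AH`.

Both dates share Julian Day Number 2166061; in the tabular Islamic calendar that is 11 Safar 615 AH.

11 Safar 615 AH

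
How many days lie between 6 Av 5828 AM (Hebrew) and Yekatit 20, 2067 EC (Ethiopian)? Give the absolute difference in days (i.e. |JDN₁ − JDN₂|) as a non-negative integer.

First date → JDN 2476598; second date → JDN 2478996.
The interval is |2476598 − 2478996| = 2398 days.

2398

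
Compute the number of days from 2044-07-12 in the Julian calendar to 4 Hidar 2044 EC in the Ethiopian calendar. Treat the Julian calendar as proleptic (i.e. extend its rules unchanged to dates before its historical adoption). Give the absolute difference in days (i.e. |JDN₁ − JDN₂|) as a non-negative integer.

2668

JDN of the first date = 2467822.
JDN of the second date = 2470490.
|2470490 − 2467822| = 2668.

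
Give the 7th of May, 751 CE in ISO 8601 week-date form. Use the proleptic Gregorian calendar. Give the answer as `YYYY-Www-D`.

0751-W19-1

The weekday is Monday (ISO weekday 1).
That Monday belongs to ISO week 19 of ISO year 751.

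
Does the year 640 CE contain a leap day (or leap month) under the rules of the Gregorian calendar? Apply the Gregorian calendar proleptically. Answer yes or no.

yes

640 is divisible by 4 and not by 100, so it is a leap year.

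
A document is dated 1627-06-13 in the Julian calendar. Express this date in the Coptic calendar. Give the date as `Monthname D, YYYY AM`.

The source date corresponds to 23 June 1627 in the Gregorian calendar (JDN 2315483).
That day falls on 19 Paoni 1343 AM in the Coptic calendar.

Paoni 19, 1343 AM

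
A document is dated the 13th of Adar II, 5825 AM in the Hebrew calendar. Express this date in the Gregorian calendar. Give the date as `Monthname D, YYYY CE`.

Julian Day Number of the source date = 2475366.
Converting JDN 2475366 to the Gregorian calendar gives 21 March 2065 CE.

March 21, 2065 CE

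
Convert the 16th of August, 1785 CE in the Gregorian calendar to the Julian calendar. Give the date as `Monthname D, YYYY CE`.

August 5, 1785 CE

The Julian–Gregorian offset here is 11 days (Julian trailing).
16 August 1785 Gregorian − 11 days → 5 August 1785 Julian.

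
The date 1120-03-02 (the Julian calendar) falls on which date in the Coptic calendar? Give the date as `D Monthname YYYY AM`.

Julian Day Number of the source date = 2130199.
Converting JDN 2130199 to the Coptic calendar gives 6 Paremhat 836 AM.

6 Paremhat 836 AM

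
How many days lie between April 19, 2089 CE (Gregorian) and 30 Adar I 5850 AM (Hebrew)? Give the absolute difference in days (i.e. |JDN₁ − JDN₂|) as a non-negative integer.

317

JDN of the first date = 2484161.
JDN of the second date = 2484478.
|2484478 − 2484161| = 317.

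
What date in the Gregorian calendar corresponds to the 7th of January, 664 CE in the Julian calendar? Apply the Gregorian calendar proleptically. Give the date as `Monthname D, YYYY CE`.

January 10, 664 CE

At this point the Julian calendar is 3 days behind the Gregorian.
7 January 664 Julian + 3 days → 10 January 664 Gregorian.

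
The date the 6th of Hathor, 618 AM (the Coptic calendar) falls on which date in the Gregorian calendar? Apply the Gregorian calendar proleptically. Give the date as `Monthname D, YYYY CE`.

November 7, 901 CE

Both dates share Julian Day Number 2050454; in the Gregorian calendar that is 7 November 901 CE.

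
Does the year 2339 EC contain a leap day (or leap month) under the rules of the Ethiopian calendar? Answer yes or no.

yes

2339 mod 4 = 3; in the Ethiopian calendar a year is leap when year mod 4 = 3, so it is a leap year.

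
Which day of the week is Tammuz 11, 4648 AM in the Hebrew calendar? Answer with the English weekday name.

In the proleptic Gregorian calendar this is 28 June 888 (JDN 2045575).
Since JDN mod 7 = 0 (0 = Monday), the day is Monday.

Monday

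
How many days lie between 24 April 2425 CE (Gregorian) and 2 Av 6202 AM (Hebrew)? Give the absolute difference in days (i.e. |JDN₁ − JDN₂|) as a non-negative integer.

6316

First date → JDN 2606887; second date → JDN 2613203.
The interval is |2606887 − 2613203| = 6316 days.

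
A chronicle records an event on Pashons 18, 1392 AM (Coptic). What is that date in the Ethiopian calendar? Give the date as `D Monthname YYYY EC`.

18 Ginbot 1668 EC

Julian Day Number of the source date = 2333350.
Converting JDN 2333350 to the Ethiopian calendar gives 18 Ginbot 1668 EC.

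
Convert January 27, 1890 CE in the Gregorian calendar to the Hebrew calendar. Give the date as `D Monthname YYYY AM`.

Julian Day Number of the source date = 2411395.
Converting JDN 2411395 to the Hebrew calendar gives 6 Shevat 5650 AM.

6 Shevat 5650 AM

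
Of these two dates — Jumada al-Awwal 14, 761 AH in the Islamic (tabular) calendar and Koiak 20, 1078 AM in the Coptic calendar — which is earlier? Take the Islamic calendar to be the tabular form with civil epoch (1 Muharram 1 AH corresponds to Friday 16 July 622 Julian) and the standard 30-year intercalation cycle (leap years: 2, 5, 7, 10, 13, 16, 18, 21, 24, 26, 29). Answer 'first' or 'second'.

First date → JDN 2217890; second date → JDN 2218513.
JDN 2217890 < JDN 2218513, so the first date is earlier.

first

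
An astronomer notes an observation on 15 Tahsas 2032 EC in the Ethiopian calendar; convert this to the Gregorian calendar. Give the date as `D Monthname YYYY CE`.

Julian Day Number of the source date = 2466148.
Converting JDN 2466148 to the Gregorian calendar gives 25 December 2039 CE.

25 December 2039 CE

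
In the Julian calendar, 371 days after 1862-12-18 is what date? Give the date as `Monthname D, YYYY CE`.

Counting 371 days forward from JDN 2401505 reaches JDN 2401876, which is December 24, 1863 CE.

December 24, 1863 CE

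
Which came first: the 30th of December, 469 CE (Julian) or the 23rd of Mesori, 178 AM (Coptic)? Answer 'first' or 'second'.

First date → JDN 1892724; second date → JDN 1890031.
JDN 1890031 < JDN 1892724, so the second date is earlier.

second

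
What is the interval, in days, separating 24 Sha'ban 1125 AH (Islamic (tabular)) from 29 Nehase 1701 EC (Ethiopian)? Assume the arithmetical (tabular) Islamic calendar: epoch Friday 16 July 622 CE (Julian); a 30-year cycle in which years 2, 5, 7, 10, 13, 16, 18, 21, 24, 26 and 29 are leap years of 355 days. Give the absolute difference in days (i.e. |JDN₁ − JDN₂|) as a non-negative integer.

1474

JDN of the first date = 2346978.
JDN of the second date = 2345504.
|2345504 − 2346978| = 1474.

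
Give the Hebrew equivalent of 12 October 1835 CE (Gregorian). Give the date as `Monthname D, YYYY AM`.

Julian Day Number of the source date = 2391564.
Converting JDN 2391564 to the Hebrew calendar gives 19 Tishrei 5596 AM.

Tishrei 19, 5596 AM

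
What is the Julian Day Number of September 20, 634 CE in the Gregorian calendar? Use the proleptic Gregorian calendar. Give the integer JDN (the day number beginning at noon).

1952886

JDN 2400001 is 17 November 1858 CE (Gregorian), MJD 0; the target day is −447115 days from there, so JDN = 1952886.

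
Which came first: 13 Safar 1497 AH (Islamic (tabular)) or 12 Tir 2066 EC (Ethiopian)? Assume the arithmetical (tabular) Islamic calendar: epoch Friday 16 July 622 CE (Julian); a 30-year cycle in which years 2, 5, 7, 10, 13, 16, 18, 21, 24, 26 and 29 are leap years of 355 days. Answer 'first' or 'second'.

second

The two dates have Julian Day Numbers 2478615 and 2478593 respectively.
Since 2478593 < 2478615, the second date comes first.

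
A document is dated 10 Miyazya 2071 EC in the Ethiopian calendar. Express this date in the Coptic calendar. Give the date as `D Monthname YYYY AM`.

10 Parmouti 1795 AM

The source date corresponds to 18 April 2079 in the Gregorian calendar (JDN 2480507).
That day falls on 10 Parmouti 1795 AM in the Coptic calendar.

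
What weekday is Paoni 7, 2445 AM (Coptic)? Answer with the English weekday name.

In the Gregorian calendar this is 20 June 2729 (JDN 2717977).
2717977 ≡ 3 (mod 7); counting from Monday = 0 gives Thursday.

Thursday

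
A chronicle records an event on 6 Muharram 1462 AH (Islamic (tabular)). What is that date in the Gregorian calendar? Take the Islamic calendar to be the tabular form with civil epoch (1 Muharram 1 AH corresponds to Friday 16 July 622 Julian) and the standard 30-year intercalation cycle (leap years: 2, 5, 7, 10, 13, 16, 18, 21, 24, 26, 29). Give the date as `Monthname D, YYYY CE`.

Both dates share Julian Day Number 2466175; in the Gregorian calendar that is 21 January 2040 CE.

January 21, 2040 CE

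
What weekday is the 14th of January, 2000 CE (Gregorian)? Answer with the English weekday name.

Friday

2451558 ≡ 4 (mod 7); counting from Monday = 0 gives Friday.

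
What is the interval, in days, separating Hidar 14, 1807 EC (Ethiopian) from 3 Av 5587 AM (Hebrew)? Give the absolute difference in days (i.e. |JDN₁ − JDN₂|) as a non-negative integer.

4630

JDN of the first date = 2383935.
JDN of the second date = 2388565.
|2388565 − 2383935| = 4630.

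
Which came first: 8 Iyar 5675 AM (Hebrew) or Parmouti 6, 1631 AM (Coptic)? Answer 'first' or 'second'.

second

Converting both to JDN: 2420610 vs 2420602; the smaller is the second.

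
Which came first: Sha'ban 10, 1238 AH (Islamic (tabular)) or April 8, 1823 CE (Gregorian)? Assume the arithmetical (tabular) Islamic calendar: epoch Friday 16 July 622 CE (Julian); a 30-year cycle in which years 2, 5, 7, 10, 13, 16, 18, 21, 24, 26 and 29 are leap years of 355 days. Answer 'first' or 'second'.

second

Converting both to JDN: 2387008 vs 2386994; the smaller is the second.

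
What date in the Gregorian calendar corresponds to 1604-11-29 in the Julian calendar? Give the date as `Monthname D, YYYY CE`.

For dates in this range the Gregorian date is 10 days ahead of the Julian.
29 November 1604 Julian + 10 days → 9 December 1604 Gregorian.

December 9, 1604 CE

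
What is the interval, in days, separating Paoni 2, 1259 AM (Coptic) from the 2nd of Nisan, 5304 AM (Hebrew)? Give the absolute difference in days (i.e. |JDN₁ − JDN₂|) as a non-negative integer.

304

JDN of the first date = 2284785.
JDN of the second date = 2285089.
|2285089 − 2284785| = 304.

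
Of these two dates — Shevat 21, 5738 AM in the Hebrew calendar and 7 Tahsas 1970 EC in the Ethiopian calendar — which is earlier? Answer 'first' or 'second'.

First date → JDN 2443538; second date → JDN 2443494.
JDN 2443494 < JDN 2443538, so the second date is earlier.

second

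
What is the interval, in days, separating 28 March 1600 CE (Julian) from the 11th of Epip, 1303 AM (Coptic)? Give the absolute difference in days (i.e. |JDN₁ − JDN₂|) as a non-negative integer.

4650

First date → JDN 2305545; second date → JDN 2300895.
The interval is |2305545 − 2300895| = 4650 days.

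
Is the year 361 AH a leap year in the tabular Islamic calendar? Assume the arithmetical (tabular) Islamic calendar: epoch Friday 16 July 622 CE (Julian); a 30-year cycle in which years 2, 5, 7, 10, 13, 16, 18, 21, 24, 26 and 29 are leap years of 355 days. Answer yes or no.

no

Year 361 AH is year 1 of its 30-year cycle; leap positions are 2, 5, 7, 10, 13, 16, 18, 21, 24, 26, 29, so it is a common year (354 days).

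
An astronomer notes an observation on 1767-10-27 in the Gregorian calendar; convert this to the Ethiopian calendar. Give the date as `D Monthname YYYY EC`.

18 Tikimt 1760 EC

Julian Day Number of the source date = 2366743.
Converting JDN 2366743 to the Ethiopian calendar gives 18 Tikimt 1760 EC.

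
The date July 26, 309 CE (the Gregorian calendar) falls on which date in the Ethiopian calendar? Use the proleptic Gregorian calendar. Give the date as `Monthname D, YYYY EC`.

Nehase 1, 301 EC

Julian Day Number of the source date = 1834126.
Converting JDN 1834126 to the Ethiopian calendar gives 1 Nehase 301 EC.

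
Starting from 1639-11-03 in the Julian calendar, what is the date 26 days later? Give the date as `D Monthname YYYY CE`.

29 November 1639 CE

The starting date is JDN 2320009; 2320009 + 26 = 2320035.
JDN 2320035 corresponds to 29 November 1639 CE.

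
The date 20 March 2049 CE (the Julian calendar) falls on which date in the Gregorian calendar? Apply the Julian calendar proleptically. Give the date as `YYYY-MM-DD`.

The Julian–Gregorian offset here is 13 days (Julian trailing).
20 March 2049 Julian + 13 days → 2 April 2049 Gregorian.

2049-04-02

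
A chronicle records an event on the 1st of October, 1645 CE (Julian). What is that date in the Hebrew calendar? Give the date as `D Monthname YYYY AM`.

21 Tishrei 5406 AM

Both dates share Julian Day Number 2322168; in the Hebrew calendar that is 21 Tishrei 5406 AM.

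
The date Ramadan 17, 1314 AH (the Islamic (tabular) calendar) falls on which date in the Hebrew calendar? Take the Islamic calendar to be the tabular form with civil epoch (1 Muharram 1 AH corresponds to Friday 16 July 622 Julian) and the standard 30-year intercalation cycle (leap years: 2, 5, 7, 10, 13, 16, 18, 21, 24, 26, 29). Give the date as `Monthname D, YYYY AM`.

Julian Day Number of the source date = 2413975.
Converting JDN 2413975 to the Hebrew calendar gives 17 Adar I 5657 AM.

Adar I 17, 5657 AM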